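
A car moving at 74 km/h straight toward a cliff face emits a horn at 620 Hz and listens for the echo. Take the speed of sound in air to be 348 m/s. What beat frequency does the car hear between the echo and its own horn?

74 km/h = 20.56 m/s.
The cliff face receives the sound from a moving source: f₁ = f₀ · v/(v − v_e) = 620 × 348/327.44 ≈ 658.9 Hz.
On the return leg the car is a moving observer: f₂ = f₁ · (v + v_e)/v = 658.9 × 368.56/348 ≈ 697.8 Hz.
Equivalently f₂ = f₀ · (v + v_e)/(v − v_e).
Beat against the emitted tone: |f₂ − f₀| = 2v_e·f₀/(v − v_e) = 2 × 20.56 × 620/327.44 ≈ 78 Hz.

78 Hz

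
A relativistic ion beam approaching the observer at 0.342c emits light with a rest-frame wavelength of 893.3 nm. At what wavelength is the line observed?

625.5 nm

Relativistic Doppler for wavelength: λ' = λ₀ · √((1 − β)/(1 + β)).
λ' = 893.3 × √(0.6580/1.3420) = 893.3 × 0.70022 ≈ 625.5 nm.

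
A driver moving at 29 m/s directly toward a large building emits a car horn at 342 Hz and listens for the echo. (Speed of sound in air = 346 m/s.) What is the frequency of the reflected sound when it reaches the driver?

405 Hz

The large building receives the sound from a moving source: f₁ = f₀ · v/(v − v_e) = 342 × 346/317 ≈ 373 Hz.
On the return leg the driver is a moving observer: f₂ = f₁ · (v + v_e)/v = 373 × 375/346 ≈ 405 Hz.
Equivalently f₂ = f₀ · (v + v_e)/(v − v_e).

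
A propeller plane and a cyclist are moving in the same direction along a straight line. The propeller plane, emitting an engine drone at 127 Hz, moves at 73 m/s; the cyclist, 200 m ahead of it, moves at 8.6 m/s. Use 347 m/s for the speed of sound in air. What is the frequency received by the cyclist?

The cyclist is ahead, so the propeller plane is moving toward it while the cyclist is moving away from the propeller plane.
General Doppler shift: f' = f · (v − v_o)/(v − v_s).
f' = 127 × (347 − 8.6)/(347 − 73) = 127 × 338.4/274 ≈ 157 Hz.

157 Hz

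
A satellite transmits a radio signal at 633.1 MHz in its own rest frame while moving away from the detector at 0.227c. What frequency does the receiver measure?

502.5 MHz

Relativistic Doppler for frequency: f' = f₀ · √((1 − β)/(1 + β)).
f' = 633.1 × √(0.7730/1.2270) = 633.1 × 0.79372 ≈ 502.5 MHz.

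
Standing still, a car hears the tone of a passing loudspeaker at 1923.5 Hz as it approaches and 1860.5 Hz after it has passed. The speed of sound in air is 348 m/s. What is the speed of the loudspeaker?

f₁/f₂ = (v + v_s)/(v − v_s), so v_s = v · (f₁ − f₂)/(f₁ + f₂).
v_s = 348 × (1923.5 − 1860.5)/(1923.5 + 1860.5) = 348 × 63.0/3784.0 ≈ 5.8 m/s.

5.8 m/s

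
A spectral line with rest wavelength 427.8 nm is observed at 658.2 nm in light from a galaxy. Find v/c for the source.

λ'/λ₀ = 1.5386 > 1 (redshift), so the source is receding.
λ'/λ₀ = √((1 + β)/(1 − β)) for a receding source ⇒ β = (r² − 1)/(r² + 1) with r = λ'/λ₀.
β = (2.3672 − 1)/(2.3672 + 1) ≈ 0.406.

0.406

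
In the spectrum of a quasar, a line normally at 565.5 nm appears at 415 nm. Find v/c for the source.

λ'/λ₀ = 0.7339 < 1 (blueshift), so the source is approaching.
λ'/λ₀ = √((1 − β)/(1 + β)) for an approaching source ⇒ β = (1 − r²)/(1 + r²) with r = λ'/λ₀.
β = (1 − 0.5386)/(1 + 0.5386) ≈ 0.300.

0.300c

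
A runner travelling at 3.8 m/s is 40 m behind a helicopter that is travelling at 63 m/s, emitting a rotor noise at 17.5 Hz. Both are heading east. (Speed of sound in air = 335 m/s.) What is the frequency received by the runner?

The runner is behind, so the helicopter is moving away from it while the runner is moving toward the helicopter.
Both move, so f' = f · (v + v_o)/(v + v_s).
f' = 17.5 × (335 + 3.8)/(335 + 63) = 17.5 × 338.8/398 ≈ 14.9 Hz.

14.9 Hz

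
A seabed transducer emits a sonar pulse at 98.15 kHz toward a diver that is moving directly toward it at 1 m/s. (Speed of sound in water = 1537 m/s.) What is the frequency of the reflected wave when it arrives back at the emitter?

98.3 kHz

At the diver (a moving observer), f₁ = f₀ · (v + u)/v = 98.15 × 1538/1537 ≈ 98.2 kHz.
On reflection it acts as a source moving toward the stationary detector: f₂ = f₁ · v/(v − u) = 98.2 × 1537/1536 ≈ 98.3 kHz.
Equivalently f₂ = f₀ · (v + u)/(v − u).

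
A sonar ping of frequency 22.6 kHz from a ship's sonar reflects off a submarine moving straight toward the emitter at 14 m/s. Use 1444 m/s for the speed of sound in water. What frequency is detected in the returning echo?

At the submarine (a moving observer), f₁ = f₀ · (v + u)/v = 22.6 × 1458/1444 ≈ 22.8 kHz.
The reflection then acts as a moving source: f₂ = f₁ · v/(v − u) ≈ 23.0 kHz.
Equivalently f₂ = f₀ · (v + u)/(v − u).

23.0 kHz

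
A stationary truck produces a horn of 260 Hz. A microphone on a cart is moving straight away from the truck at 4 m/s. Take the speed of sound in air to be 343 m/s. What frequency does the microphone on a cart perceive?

Only the observer moves, away from the source, so f' = f · (v − v_o)/v.
f' = 260 × (343 − 4)/343 = 260 × 339/343 ≈ 257 Hz.

257 Hz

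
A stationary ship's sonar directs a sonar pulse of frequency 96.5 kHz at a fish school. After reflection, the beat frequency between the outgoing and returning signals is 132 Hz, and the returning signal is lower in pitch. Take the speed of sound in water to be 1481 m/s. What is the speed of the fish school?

Double Doppler shift off a moving reflector: f₂ = f₀ · (v + u)/(v − u) (u > 0 toward emitter).
Returning signal is lower, so f₂ = f₀ − Δf = 96500 − 132 = 96368 Hz.
Rearranging, u = v · (f₂ − f₀)/(f₂ + f₀) = 1481 × -132/192868 ≈ -1.01 m/s.
So the fish school is moving at 1.01 m/s away from the emitter.

1.01 m/s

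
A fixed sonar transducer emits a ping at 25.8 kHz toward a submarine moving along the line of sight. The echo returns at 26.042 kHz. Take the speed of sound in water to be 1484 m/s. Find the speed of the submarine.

6.9 m/s

Double Doppler shift off a moving reflector: f₂ = f₀ · (v + u)/(v − u) (u > 0 toward emitter).
Rearranging, u = v · (f₂ − f₀)/(f₂ + f₀) = 1484 × 0.242/51.842 ≈ 6.9 m/s.
So the submarine is moving at 6.9 m/s toward the emitter.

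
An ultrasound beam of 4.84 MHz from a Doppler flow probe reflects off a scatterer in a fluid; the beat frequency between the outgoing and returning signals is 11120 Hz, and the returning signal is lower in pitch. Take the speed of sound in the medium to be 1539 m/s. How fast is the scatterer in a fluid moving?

1.77 m/s

Double Doppler shift off a moving reflector: f₂ = f₀ · (v + u)/(v − u) (u > 0 toward emitter).
Returning signal is lower, so f₂ = f₀ − Δf = 4840000 − 11120 = 4828880 Hz.
Rearranging, u = v · (f₂ − f₀)/(f₂ + f₀) = 1539 × -11120/9668880 ≈ -1.77 m/s.
So the scatterer in a fluid is moving at 1.77 m/s away from the emitter.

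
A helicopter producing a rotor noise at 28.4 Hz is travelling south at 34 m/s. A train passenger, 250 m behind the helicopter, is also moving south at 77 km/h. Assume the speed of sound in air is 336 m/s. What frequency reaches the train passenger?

77 km/h = 21.39 m/s.
The train passenger is behind, so the helicopter is moving away from it while the train passenger is moving toward the helicopter.
With source receding and observer approaching, f' = f · (v + v_o)/(v + v_s).
f' = 28.4 × (336 + 21.39)/(336 + 34) = 28.4 × 357.39/370 ≈ 27.4 Hz.

27.4 Hz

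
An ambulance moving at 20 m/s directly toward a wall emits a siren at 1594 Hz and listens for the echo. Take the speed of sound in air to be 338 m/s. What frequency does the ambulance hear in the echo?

1795 Hz

The wall receives the sound from a moving source: f₁ = f₀ · v/(v − v_e) = 1594 × 338/318 ≈ 1694 Hz.
On the return leg the ambulance is a moving observer: f₂ = f₁ · (v + v_e)/v = 1694 × 358/338 ≈ 1795 Hz.
Equivalently f₂ = f₀ · (v + v_e)/(v − v_e).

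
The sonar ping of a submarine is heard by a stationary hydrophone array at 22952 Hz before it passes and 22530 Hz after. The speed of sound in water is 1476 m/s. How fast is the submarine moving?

f₁/f₂ = (v + v_s)/(v − v_s), so v_s = v · (f₁ − f₂)/(f₁ + f₂).
v_s = 1476 × (22952 − 22530)/(22952 + 22530) = 1476 × 422/45482 ≈ 13.7 m/s.

13.7 m/s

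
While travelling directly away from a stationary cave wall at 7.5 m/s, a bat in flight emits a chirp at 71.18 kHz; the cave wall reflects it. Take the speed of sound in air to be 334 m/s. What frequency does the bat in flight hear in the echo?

The cave wall receives the sound from a moving source: f₁ = f₀ · v/(v + v_e) = 71.18 × 334/341.5 ≈ 69.6 kHz.
On the return leg the bat in flight is a moving observer: f₂ = f₁ · (v − v_e)/v = 69.6 × 326.5/334 ≈ 68.1 kHz.

68.1 kHz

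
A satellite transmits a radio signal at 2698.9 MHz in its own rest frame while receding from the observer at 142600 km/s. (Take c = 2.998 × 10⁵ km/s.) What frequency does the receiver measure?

β = v/c = 142600/299800 = 0.4757.
Relativistic Doppler for frequency: f' = f₀ · √((1 − β)/(1 + β)).
f' = 2698.9 × √(0.5243/1.4757) = 2698.9 × 0.59610 ≈ 1608.8 MHz.

1608.8 MHz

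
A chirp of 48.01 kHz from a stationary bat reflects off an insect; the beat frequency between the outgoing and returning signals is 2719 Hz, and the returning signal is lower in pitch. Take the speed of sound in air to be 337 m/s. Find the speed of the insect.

9.8 m/s

Double Doppler shift off a moving reflector: f₂ = f₀ · (v + u)/(v − u) (u > 0 toward emitter).
Returning signal is lower, so f₂ = f₀ − Δf = 48010 − 2719 = 45291 Hz.
Rearranging, u = v · (f₂ − f₀)/(f₂ + f₀) = 337 × -2719/93301 ≈ -9.8 m/s.
So the insect is moving at 9.8 m/s away from the emitter.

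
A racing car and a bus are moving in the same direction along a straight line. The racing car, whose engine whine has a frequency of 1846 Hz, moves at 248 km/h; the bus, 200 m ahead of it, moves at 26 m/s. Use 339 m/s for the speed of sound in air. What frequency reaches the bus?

248 km/h = 68.89 m/s.
The bus is ahead, so the racing car is moving toward it while the bus is moving away from the racing car.
With source approaching and observer receding, f' = f · (v − v_o)/(v − v_s).
f' = 1846 × (339 − 26)/(339 − 68.89) = 1846 × 313/270.11 ≈ 2139 Hz.

2139 Hz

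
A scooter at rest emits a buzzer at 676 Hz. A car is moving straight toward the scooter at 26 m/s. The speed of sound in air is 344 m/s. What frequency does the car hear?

Only the observer moves, toward the source, so f' = f · (v + v_o)/v.
f' = 676 × (344 + 26)/344 = 676 × 370/344 ≈ 727 Hz.

727 Hz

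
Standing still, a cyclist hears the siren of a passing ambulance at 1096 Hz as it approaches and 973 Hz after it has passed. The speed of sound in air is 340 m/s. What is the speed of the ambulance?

f₁/f₂ = (v + v_s)/(v − v_s), so v_s = v · (f₁ − f₂)/(f₁ + f₂).
v_s = 340 × (1096 − 973)/(1096 + 973) = 340 × 123/2069 ≈ 20.2 m/s.

20.2 m/s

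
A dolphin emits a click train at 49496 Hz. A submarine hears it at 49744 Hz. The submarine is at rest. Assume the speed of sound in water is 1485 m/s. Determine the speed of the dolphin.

f' > f, so the dolphin is approaching.
f' = f · v/(v − v_s) ⇒ v_s = v · |1 − f/f'|.
v_s = 1485 × |1 − 49496/49744| = 1485 × 0.004986 ≈ 7.4 m/s.

7.4 m/s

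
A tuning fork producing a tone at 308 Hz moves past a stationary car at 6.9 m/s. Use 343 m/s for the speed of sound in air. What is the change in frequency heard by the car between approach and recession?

Approaching: f₁ = f · v/(v − v_s) = 308 × 343/336.1 ≈ 314.3 Hz.
Receding: f₂ = f · v/(v + v_s) = 308 × 343/349.9 ≈ 301.9 Hz.
Drop: f₁ − f₂ = 2f·v·v_s/(v² − v_s²) = 2 × 308 × 343 × 6.9/(343² − 6.9²) ≈ 12.4 Hz.

12.4 Hz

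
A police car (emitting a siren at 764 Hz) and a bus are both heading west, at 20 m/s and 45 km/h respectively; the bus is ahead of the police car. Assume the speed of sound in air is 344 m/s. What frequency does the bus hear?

45 km/h = 12.5 m/s.
The bus is ahead, so the police car is moving toward it while the bus is moving away from the police car.
Both move, so f' = f · (v − v_o)/(v − v_s).
f' = 764 × (344 − 12.5)/(344 − 20) = 764 × 331.5/324 ≈ 782 Hz.

782 Hz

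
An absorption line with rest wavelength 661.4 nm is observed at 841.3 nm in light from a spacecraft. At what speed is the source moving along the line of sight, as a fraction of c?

0.236c

λ'/λ₀ = 1.2720 > 1 (redshift), so the source is receding.
λ'/λ₀ = √((1 + β)/(1 − β)) for a receding source ⇒ β = (r² − 1)/(r² + 1) with r = λ'/λ₀.
β = (1.6180 − 1)/(1.6180 + 1) ≈ 0.236.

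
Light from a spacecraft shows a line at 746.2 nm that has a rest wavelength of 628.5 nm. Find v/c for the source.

0.170c

λ'/λ₀ = 1.1873 > 1 (redshift), so the source is receding.
λ'/λ₀ = √((1 + β)/(1 − β)) for a receding source ⇒ β = (r² − 1)/(r² + 1) with r = λ'/λ₀.
β = (1.4096 − 1)/(1.4096 + 1) ≈ 0.170.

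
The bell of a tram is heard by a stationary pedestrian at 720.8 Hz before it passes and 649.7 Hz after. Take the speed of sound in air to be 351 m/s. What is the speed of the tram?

f₁/f₂ = (v + v_s)/(v − v_s), so v_s = v · (f₁ − f₂)/(f₁ + f₂).
v_s = 351 × (720.8 − 649.7)/(720.8 + 649.7) = 351 × 71.1/1370.5 ≈ 18.2 m/s.

18.2 m/s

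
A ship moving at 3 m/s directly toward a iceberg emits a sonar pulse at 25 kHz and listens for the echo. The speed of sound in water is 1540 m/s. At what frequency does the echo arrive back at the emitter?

The iceberg receives the sound from a moving source: f₁ = f₀ · v/(v − v_e) = 25 × 1540/1537 ≈ 25.0 kHz.
On the return leg the ship is a moving observer: f₂ = f₁ · (v + v_e)/v = 25.0 × 1543/1540 ≈ 25.1 kHz.
Equivalently f₂ = f₀ · (v + v_e)/(v − v_e).

25.1 kHz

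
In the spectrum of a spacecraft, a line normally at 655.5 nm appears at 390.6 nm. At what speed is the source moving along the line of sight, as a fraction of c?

λ'/λ₀ = 0.5959 < 1 (blueshift), so the source is approaching.
λ'/λ₀ = √((1 − β)/(1 + β)) for an approaching source ⇒ β = (1 − r²)/(1 + r²) with r = λ'/λ₀.
β = (1 − 0.3551)/(1 + 0.3551) ≈ 0.476.

0.476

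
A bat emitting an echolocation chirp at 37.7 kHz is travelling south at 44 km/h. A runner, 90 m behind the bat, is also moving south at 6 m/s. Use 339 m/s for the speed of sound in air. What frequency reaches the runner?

44 km/h = 12.22 m/s.
The runner is behind, so the bat is moving away from it while the runner is moving toward the bat.
General Doppler shift: f' = f · (v + v_o)/(v + v_s).
f' = 37.7 × (339 + 6)/(339 + 12.22) = 37.7 × 345/351.22 ≈ 37.0 kHz.

37.0 kHz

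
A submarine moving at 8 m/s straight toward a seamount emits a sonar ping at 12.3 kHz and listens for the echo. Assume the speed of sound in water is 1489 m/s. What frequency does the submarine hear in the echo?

The seamount receives the sound from a moving source: f₁ = f₀ · v/(v − v_e) = 12.3 × 1489/1481 ≈ 12.37 kHz.
On the return leg the submarine is a moving observer: f₂ = f₁ · (v + v_e)/v = 12.37 × 1497/1489 ≈ 12.43 kHz.
Equivalently f₂ = f₀ · (v + v_e)/(v − v_e).

12.43 kHz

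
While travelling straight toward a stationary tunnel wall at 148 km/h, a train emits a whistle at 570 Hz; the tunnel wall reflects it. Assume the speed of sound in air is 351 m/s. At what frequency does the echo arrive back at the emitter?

148 km/h = 41.11 m/s.
The tunnel wall receives the sound from a moving source: f₁ = f₀ · v/(v − v_e) = 570 × 351/309.89 ≈ 646 Hz.
On the return leg the train is a moving observer: f₂ = f₁ · (v + v_e)/v = 646 × 392.11/351 ≈ 721 Hz.
Equivalently f₂ = f₀ · (v + v_e)/(v − v_e).

721 Hz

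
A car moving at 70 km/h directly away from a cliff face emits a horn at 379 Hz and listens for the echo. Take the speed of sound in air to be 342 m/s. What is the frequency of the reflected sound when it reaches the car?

70 km/h = 19.44 m/s.
The cliff face receives the sound from a moving source: f₁ = f₀ · v/(v + v_e) = 379 × 342/361.44 ≈ 359 Hz.
On the return leg the car is a moving observer: f₂ = f₁ · (v − v_e)/v = 359 × 322.56/342 ≈ 338 Hz.
Equivalently f₂ = f₀ · (v − v_e)/(v + v_e).

338 Hz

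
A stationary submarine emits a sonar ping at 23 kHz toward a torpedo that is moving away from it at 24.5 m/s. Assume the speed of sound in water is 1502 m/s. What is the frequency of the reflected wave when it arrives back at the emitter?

The torpedo first receives the wave as a moving observer: f₁ = f₀ · (v − u)/v = 23 × (1502 − 24.5)/1502 ≈ 22.6 kHz.
The reflection then acts as a moving source: f₂ = f₁ · v/(v + u) ≈ 22.3 kHz.

22.3 kHz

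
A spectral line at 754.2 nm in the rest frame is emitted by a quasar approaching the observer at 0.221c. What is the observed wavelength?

Relativistic Doppler for wavelength: λ' = λ₀ · √((1 − β)/(1 + β)).
λ' = 754.2 × √(0.7790/1.2210) = 754.2 × 0.79875 ≈ 602.4 nm.

602.4 nm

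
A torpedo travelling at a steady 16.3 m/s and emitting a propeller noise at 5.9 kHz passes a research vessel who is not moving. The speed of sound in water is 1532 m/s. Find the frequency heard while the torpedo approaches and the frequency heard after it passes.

5.96 kHz approaching; 5.84 kHz receding

Approaching: f₁ = f · v/(v − v_s) = 5.9 × 1532/1515.7 ≈ 5.96 kHz.
Receding: f₂ = f · v/(v + v_s) = 5.9 × 1532/1548.3 ≈ 5.84 kHz.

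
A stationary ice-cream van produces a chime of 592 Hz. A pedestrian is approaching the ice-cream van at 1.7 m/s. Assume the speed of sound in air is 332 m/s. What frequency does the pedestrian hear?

595 Hz

Moving observer, stationary source: f' = f · (v + v_o)/v.
f' = 592 × (332 + 1.7)/332 = 592 × 333.7/332 ≈ 595 Hz.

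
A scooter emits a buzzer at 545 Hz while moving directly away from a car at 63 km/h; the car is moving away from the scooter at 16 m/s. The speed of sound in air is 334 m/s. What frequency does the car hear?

63 km/h = 17.5 m/s.
General Doppler shift: f' = f · (v − v_o)/(v + v_s).
f' = 545 × (334 − 16)/(334 + 17.5) = 545 × 318/351.5 ≈ 493 Hz.

493 Hz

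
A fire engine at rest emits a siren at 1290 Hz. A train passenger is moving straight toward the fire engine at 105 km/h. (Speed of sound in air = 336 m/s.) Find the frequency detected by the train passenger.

105 km/h = 29.17 m/s.
Moving observer, stationary source: f' = f · (v + v_o)/v.
f' = 1290 × (336 + 29.17)/336 = 1290 × 365.17/336 ≈ 1402 Hz.

1402 Hz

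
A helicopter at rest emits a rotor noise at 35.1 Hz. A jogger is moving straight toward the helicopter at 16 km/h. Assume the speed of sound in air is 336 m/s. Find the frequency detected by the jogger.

16 km/h = 4.444 m/s.
Only the observer moves, toward the source, so f' = f · (v + v_o)/v.
f' = 35.1 × (336 + 4.444)/336 = 35.1 × 340.44/336 ≈ 35.6 Hz.

35.6 Hz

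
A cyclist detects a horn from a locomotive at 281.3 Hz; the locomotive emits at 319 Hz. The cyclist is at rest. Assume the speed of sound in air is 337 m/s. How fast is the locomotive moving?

45 m/s

f' < f, so the locomotive is receding.
f' = f · v/(v + v_s) ⇒ v_s = v · |1 − f/f'|.
v_s = 337 × |1 − 319/281.3| = 337 × 0.134 ≈ 45 m/s.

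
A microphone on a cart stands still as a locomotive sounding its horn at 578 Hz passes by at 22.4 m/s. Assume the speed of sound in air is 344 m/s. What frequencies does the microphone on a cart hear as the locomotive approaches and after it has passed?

618 Hz approaching; 543 Hz receding

Approaching: f₁ = f · v/(v − v_s) = 578 × 344/321.6 ≈ 618 Hz.
Receding: f₂ = f · v/(v + v_s) = 578 × 344/366.4 ≈ 543 Hz.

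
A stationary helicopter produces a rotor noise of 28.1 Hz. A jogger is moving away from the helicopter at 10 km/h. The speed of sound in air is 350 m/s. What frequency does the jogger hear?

27.9 Hz

10 km/h = 2.778 m/s.
Only the observer moves, away from the source, so f' = f · (v − v_o)/v.
f' = 28.1 × (350 − 2.778)/350 = 28.1 × 347.22/350 ≈ 27.9 Hz.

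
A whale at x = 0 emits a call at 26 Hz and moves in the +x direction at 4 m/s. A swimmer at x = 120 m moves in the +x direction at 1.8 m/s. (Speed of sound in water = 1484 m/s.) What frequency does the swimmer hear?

26.0 Hz

The observer lies on the +x side, so the source is heading toward the observer and the observer is heading away from the source.
With source approaching and observer receding, f' = f · (v − v_o)/(v − v_s).
f' = 26 × (1484 − 1.8)/(1484 − 4) = 26 × 1482.2/1480 ≈ 26.0 Hz.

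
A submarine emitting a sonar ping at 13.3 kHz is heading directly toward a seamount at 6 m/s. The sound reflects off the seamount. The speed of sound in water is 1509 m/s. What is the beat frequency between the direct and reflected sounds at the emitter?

106 Hz

The seamount receives the sound from a moving source: f₁ = f₀ · v/(v − v_e) = 13.3 × 1509/1503 ≈ 13.3531 kHz.
On the return leg the submarine is a moving observer: f₂ = f₁ · (v + v_e)/v = 13.3531 × 1515/1509 ≈ 13.4062 kHz.
Beat against the emitted tone (with f₀ = 13300 Hz): |f₂ − f₀| = 2v_e·f₀/(v − v_e) = 2 × 6 × 13300/1503 ≈ 106 Hz.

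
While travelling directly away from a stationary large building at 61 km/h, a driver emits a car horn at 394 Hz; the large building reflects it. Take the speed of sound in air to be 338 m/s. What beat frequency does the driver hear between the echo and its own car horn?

37.6 Hz

61 km/h = 16.94 m/s.
The large building receives the sound from a moving source: f₁ = f₀ · v/(v + v_e) = 394 × 338/354.94 ≈ 375.2 Hz.
On the return leg the driver is a moving observer: f₂ = f₁ · (v − v_e)/v = 375.2 × 321.06/338 ≈ 356.4 Hz.
Equivalently f₂ = f₀ · (v − v_e)/(v + v_e).
Beat against the emitted tone: |f₂ − f₀| = 2v_e·f₀/(v + v_e) = 2 × 16.94 × 394/354.94 ≈ 37.6 Hz.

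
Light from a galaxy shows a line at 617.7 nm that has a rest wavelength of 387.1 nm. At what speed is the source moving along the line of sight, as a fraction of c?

λ'/λ₀ = 1.5957 > 1 (redshift), so the source is receding.
λ'/λ₀ = √((1 + β)/(1 − β)) for a receding source ⇒ β = (r² − 1)/(r² + 1) with r = λ'/λ₀.
β = (2.5463 − 1)/(2.5463 + 1) ≈ 0.436.

0.436c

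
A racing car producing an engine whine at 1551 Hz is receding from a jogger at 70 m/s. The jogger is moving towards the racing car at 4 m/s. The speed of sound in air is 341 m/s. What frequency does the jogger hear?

Both move, so f' = f · (v + v_o)/(v + v_s).
f' = 1551 × (341 + 4)/(341 + 70) = 1551 × 345/411 ≈ 1302 Hz.

1302 Hz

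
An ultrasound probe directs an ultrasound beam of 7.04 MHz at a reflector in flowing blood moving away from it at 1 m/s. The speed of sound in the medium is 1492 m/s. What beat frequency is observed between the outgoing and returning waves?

At the reflector in flowing blood (a moving observer), f₁ = f₀ · (v − u)/v = 7.04 × 1491/1492 ≈ 7.03528 MHz.
The reflection then acts as a moving source: f₂ = f₁ · v/(v + u) ≈ 7.03057 MHz.
Equivalently f₂ = f₀ · (v − u)/(v + u).
Beat frequency (with f₀ = 7040000 Hz): |f₂ − f₀| = 2u·f₀/(v + u) = 2 × 1 × 7040000/1493 ≈ 9431 Hz.

9431 Hz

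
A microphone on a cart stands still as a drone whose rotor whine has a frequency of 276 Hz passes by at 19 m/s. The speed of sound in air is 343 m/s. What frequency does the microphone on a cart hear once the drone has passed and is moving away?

262 Hz

Receding: f₂ = f · v/(v + v_s) = 276 × 343/362 ≈ 262 Hz.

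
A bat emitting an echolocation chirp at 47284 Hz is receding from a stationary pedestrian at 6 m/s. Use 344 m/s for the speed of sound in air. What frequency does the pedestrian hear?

Moving source, stationary observer: f' = f · v/(v + v_s) since the source is receding.
f' = 47284 × 344/(344 + 6) = 47284 × 344/350 ≈ 46473 Hz.

46473 Hz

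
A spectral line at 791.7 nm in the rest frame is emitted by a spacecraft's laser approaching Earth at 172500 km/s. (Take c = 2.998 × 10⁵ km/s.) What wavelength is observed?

β = v/c = 172500/299800 = 0.5754.
Relativistic Doppler for wavelength: λ' = λ₀ · √((1 − β)/(1 + β)).
λ' = 791.7 × √(0.4246/1.5754) = 791.7 × 0.51916 ≈ 411.0 nm.

411.0 nm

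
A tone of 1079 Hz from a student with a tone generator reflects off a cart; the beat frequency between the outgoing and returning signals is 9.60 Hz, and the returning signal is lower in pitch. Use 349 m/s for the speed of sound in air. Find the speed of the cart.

Double Doppler shift off a moving reflector: f₂ = f₀ · (v + u)/(v − u) (u > 0 toward emitter).
Returning signal is lower, so f₂ = f₀ − Δf = 1079 − 9.6 = 1069.4 Hz.
Rearranging, u = v · (f₂ − f₀)/(f₂ + f₀) = 349 × -9.6/2148.4 ≈ -1.56 m/s.
So the cart is moving at 1.56 m/s away from the emitter.

1.56 m/s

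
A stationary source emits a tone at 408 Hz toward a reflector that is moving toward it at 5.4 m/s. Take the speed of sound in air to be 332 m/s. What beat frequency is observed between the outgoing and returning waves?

13.5 Hz

At the reflector (a moving observer), f₁ = f₀ · (v + u)/v = 408 × 337.4/332 ≈ 414.64 Hz.
The reflection then acts as a moving source: f₂ = f₁ · v/(v − u) ≈ 421.49 Hz.
Beat frequency: |f₂ − f₀| = 2u·f₀/(v − u) = 2 × 5.4 × 408/326.6 ≈ 13.5 Hz.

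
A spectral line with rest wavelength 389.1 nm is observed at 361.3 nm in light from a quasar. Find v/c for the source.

0.074

λ'/λ₀ = 0.9286 < 1 (blueshift), so the source is approaching.
λ'/λ₀ = √((1 − β)/(1 + β)) for an approaching source ⇒ β = (1 − r²)/(1 + r²) with r = λ'/λ₀.
β = (1 − 0.8622)/(1 + 0.8622) ≈ 0.074.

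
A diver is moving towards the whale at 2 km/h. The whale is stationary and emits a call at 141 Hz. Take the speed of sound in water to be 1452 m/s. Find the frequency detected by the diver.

2 km/h = 0.5556 m/s.
Only the observer moves, toward the source, so f' = f · (v + v_o)/v.
f' = 141 × (1452 + 0.5556)/1452 = 141 × 1452.6/1452 ≈ 141 Hz.

141 Hz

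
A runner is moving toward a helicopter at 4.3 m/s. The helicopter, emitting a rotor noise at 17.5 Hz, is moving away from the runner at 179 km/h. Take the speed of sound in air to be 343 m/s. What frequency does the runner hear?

179 km/h = 49.72 m/s.
Both move, so f' = f · (v + v_o)/(v + v_s).
f' = 17.5 × (343 + 4.3)/(343 + 49.72) = 17.5 × 347.3/392.72 ≈ 15.5 Hz.

15.5 Hz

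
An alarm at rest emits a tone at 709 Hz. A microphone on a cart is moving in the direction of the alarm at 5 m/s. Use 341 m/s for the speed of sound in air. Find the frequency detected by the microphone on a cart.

719 Hz

Only the observer moves, toward the source, so f' = f · (v + v_o)/v.
f' = 709 × (341 + 5)/341 = 709 × 346/341 ≈ 719 Hz.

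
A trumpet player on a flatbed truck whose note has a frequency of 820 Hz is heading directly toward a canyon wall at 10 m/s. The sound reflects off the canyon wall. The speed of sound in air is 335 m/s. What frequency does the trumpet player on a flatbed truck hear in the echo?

870 Hz

The canyon wall receives the sound from a moving source: f₁ = f₀ · v/(v − v_e) = 820 × 335/325 ≈ 845 Hz.
On the return leg the trumpet player on a flatbed truck is a moving observer: f₂ = f₁ · (v + v_e)/v = 845 × 345/335 ≈ 870 Hz.
Equivalently f₂ = f₀ · (v + v_e)/(v − v_e).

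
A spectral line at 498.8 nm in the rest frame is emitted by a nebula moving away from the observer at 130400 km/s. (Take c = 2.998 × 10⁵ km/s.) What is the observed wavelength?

794.9 nm

β = v/c = 130400/299800 = 0.4350.
Relativistic Doppler for wavelength: λ' = λ₀ · √((1 + β)/(1 − β)).
λ' = 498.8 × √(1.4350/0.5650) = 498.8 × 1.59360 ≈ 794.9 nm.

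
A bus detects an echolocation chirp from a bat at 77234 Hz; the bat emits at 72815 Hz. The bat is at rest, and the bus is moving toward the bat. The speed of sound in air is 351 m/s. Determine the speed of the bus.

21.3 m/s

f' = f · (v + v_o)/v ⇒ v_o = v · |f'/f − 1|.
v_o = 351 × |77234/72815 − 1| = 351 × 0.06069 ≈ 21.3 m/s.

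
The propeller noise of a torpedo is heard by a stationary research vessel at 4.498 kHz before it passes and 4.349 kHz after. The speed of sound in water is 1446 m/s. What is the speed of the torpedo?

24.4 m/s

f₁/f₂ = (v + v_s)/(v − v_s), so v_s = v · (f₁ − f₂)/(f₁ + f₂).
v_s = 1446 × (4.498 − 4.349)/(4.498 + 4.349) = 1446 × 0.149/8.847 ≈ 24.4 m/s.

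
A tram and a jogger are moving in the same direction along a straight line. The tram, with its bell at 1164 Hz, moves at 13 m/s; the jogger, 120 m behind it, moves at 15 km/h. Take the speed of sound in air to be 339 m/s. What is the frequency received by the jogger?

1135 Hz

15 km/h = 4.167 m/s.
The jogger is behind, so the tram is moving away from it while the jogger is moving toward the tram.
Both move, so f' = f · (v + v_o)/(v + v_s).
f' = 1164 × (339 + 4.167)/(339 + 13) = 1164 × 343.17/352 ≈ 1135 Hz.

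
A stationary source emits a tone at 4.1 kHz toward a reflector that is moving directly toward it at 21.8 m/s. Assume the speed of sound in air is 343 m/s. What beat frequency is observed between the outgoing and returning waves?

The reflector first receives the wave as a moving observer: f₁ = f₀ · (v + u)/v = 4.1 × (343 + 21.8)/343 ≈ 4.361 kHz.
The reflection then acts as a moving source: f₂ = f₁ · v/(v − u) ≈ 4.657 kHz.
Equivalently f₂ = f₀ · (v + u)/(v − u).
Beat frequency (with f₀ = 4100 Hz): |f₂ − f₀| = 2u·f₀/(v − u) = 2 × 21.8 × 4100/321.2 ≈ 557 Hz.

557 Hz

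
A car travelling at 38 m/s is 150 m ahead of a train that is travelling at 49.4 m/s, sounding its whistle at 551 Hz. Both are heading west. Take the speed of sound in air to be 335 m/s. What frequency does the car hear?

573 Hz

The car is ahead, so the train is moving toward it while the car is moving away from the train.
With source approaching and observer receding, f' = f · (v − v_o)/(v − v_s).
f' = 551 × (335 − 38)/(335 − 49.4) = 551 × 297/285.6 ≈ 573 Hz.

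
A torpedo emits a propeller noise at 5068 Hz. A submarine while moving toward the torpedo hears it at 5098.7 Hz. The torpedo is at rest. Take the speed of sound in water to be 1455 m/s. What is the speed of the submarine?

8.8 m/s

f' = f · (v + v_o)/v ⇒ v_o = v · |f'/f − 1|.
v_o = 1455 × |5098.7/5068 − 1| = 1455 × 0.006058 ≈ 8.8 m/s.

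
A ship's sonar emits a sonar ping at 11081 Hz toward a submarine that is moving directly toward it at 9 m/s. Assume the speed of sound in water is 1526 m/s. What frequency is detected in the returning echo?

The submarine first receives the wave as a moving observer: f₁ = f₀ · (v + u)/v = 11081 × (1526 + 9)/1526 ≈ 11146 Hz.
The reflection then acts as a moving source: f₂ = f₁ · v/(v − u) ≈ 11212 Hz.

11212 Hz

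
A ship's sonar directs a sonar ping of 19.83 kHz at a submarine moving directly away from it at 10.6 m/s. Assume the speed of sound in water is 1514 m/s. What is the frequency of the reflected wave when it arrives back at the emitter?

The submarine first receives the wave as a moving observer: f₁ = f₀ · (v − u)/v = 19.83 × (1514 − 10.6)/1514 ≈ 19.69 kHz.
The reflection then acts as a moving source: f₂ = f₁ · v/(v + u) ≈ 19.55 kHz.

19.55 kHz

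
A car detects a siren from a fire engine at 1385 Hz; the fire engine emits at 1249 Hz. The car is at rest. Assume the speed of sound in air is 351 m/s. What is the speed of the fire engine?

f' > f, so the fire engine is approaching.
f' = f · v/(v − v_s) ⇒ v_s = v · |1 − f/f'|.
v_s = 351 × |1 − 1249/1385| = 351 × 0.09819 ≈ 34 m/s.

34 m/s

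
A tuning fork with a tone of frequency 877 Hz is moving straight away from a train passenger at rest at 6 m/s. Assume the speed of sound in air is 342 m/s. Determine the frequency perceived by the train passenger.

862 Hz

Moving source, stationary observer: f' = f · v/(v + v_s) since the source is receding.
f' = 877 × 342/(342 + 6) = 877 × 342/348 ≈ 862 Hz.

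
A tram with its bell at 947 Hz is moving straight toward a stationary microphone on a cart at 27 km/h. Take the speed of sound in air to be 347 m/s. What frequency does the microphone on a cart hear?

27 km/h = 7.5 m/s.
Only the source moves, toward the listener, so f' = f · v/(v − v_s).
f' = 947 × 347/(347 − 7.5) = 947 × 347/339.5 ≈ 968 Hz.

968 Hz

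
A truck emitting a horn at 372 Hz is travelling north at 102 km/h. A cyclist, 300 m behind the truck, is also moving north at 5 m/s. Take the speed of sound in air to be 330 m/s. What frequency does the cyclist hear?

348 Hz

102 km/h = 28.33 m/s.
The cyclist is behind, so the truck is moving away from it while the cyclist is moving toward the truck.
Both move, so f' = f · (v + v_o)/(v + v_s).
f' = 372 × (330 + 5)/(330 + 28.33) = 372 × 335/358.33 ≈ 348 Hz.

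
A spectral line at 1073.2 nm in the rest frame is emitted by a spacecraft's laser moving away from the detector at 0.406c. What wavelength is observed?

Relativistic Doppler for wavelength: λ' = λ₀ · √((1 + β)/(1 − β)).
λ' = 1073.2 × √(1.4060/0.5940) = 1073.2 × 1.53851 ≈ 1651.1 nm.

1651.1 nm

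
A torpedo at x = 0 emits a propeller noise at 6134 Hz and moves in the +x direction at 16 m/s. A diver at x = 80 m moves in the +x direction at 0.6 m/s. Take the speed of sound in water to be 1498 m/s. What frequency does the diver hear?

The observer lies on the +x side, so the source is heading toward the observer and the observer is heading away from the source.
Both move, so f' = f · (v − v_o)/(v − v_s).
f' = 6134 × (1498 − 0.6)/(1498 − 16) = 6134 × 1497.4/1482 ≈ 6198 Hz.

6198 Hz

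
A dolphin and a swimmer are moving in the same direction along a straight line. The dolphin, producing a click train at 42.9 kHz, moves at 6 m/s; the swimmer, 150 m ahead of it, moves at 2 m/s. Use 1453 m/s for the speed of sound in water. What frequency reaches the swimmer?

The swimmer is ahead, so the dolphin is moving toward it while the swimmer is moving away from the dolphin.
General Doppler shift: f' = f · (v − v_o)/(v − v_s).
f' = 42.9 × (1453 − 2)/(1453 − 6) = 42.9 × 1451/1447 ≈ 43.0 kHz.

43.0 kHz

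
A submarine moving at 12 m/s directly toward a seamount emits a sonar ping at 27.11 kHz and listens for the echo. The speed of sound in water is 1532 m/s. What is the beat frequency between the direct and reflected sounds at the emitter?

The seamount receives the sound from a moving source: f₁ = f₀ · v/(v − v_e) = 27.11 × 1532/1520 ≈ 27.324 kHz.
On the return leg the submarine is a moving observer: f₂ = f₁ · (v + v_e)/v = 27.324 × 1544/1532 ≈ 27.538 kHz.
Beat against the emitted tone (with f₀ = 27110 Hz): |f₂ − f₀| = 2v_e·f₀/(v − v_e) = 2 × 12 × 27110/1520 ≈ 428 Hz.

428 Hz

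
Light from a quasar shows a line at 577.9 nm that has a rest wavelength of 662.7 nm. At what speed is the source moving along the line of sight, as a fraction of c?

λ'/λ₀ = 0.8720 < 1 (blueshift), so the source is approaching.
λ'/λ₀ = √((1 − β)/(1 + β)) for an approaching source ⇒ β = (1 − r²)/(1 + r²) with r = λ'/λ₀.
β = (1 − 0.7605)/(1 + 0.7605) ≈ 0.136.

0.136c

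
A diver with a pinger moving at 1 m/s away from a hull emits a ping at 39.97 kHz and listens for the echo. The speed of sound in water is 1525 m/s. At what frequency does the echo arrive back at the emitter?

39.9 kHz

The hull receives the sound from a moving source: f₁ = f₀ · v/(v + v_e) = 39.97 × 1525/1526 ≈ 39.9 kHz.
On the return leg the diver with a pinger is a moving observer: f₂ = f₁ · (v − v_e)/v = 39.9 × 1524/1525 ≈ 39.9 kHz.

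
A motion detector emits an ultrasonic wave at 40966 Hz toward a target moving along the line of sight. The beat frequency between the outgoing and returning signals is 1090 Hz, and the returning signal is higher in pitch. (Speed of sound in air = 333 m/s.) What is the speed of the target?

4.4 m/s

Double Doppler shift off a moving reflector: f₂ = f₀ · (v + u)/(v − u) (u > 0 toward emitter).
Returning signal is higher, so f₂ = f₀ + Δf = 40966 + 1090 = 42056 Hz.
Rearranging, u = v · (f₂ − f₀)/(f₂ + f₀) = 333 × 1090/83022 ≈ 4.4 m/s.
So the target is moving at 4.4 m/s toward the emitter.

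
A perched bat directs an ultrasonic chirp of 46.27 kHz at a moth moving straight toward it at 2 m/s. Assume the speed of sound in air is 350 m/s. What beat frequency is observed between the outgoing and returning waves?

At the moth (a moving observer), f₁ = f₀ · (v + u)/v = 46.27 × 352/350 ≈ 46.534 kHz.
The reflection then acts as a moving source: f₂ = f₁ · v/(v − u) ≈ 46.802 kHz.
Equivalently f₂ = f₀ · (v + u)/(v − u).
Beat frequency (with f₀ = 46270 Hz): |f₂ − f₀| = 2u·f₀/(v − u) = 2 × 2 × 46270/348 ≈ 532 Hz.

532 Hz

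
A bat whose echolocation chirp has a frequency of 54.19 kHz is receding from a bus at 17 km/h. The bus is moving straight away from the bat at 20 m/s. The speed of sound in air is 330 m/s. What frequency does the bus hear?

50.2 kHz

17 km/h = 4.722 m/s.
General Doppler shift: f' = f · (v − v_o)/(v + v_s).
f' = 54.19 × (330 − 20)/(330 + 4.722) = 54.19 × 310/334.72 ≈ 50.2 kHz.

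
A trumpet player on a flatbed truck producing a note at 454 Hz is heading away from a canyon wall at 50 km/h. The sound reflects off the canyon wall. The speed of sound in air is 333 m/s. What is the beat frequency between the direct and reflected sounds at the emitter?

36.4 Hz

50 km/h = 13.89 m/s.
The canyon wall receives the sound from a moving source: f₁ = f₀ · v/(v + v_e) = 454 × 333/346.89 ≈ 435.8 Hz.
On the return leg the trumpet player on a flatbed truck is a moving observer: f₂ = f₁ · (v − v_e)/v = 435.8 × 319.11/333 ≈ 417.6 Hz.
Beat against the emitted tone: |f₂ − f₀| = 2v_e·f₀/(v + v_e) = 2 × 13.89 × 454/346.89 ≈ 36.4 Hz.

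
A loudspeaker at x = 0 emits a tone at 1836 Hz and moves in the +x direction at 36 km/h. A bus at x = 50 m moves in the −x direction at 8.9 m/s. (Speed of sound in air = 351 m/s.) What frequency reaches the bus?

36 km/h = 10 m/s.
The observer lies on the +x side, so the source is heading toward the observer and the observer is heading toward the source.
With source approaching and observer approaching, f' = f · (v + v_o)/(v − v_s).
f' = 1836 × (351 + 8.9)/(351 − 10) = 1836 × 359.9/341 ≈ 1938 Hz.

1938 Hz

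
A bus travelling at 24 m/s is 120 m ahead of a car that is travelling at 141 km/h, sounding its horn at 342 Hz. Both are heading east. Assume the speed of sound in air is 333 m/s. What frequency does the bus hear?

360 Hz

141 km/h = 39.17 m/s.
The bus is ahead, so the car is moving toward it while the bus is moving away from the car.
General Doppler shift: f' = f · (v − v_o)/(v − v_s).
f' = 342 × (333 − 24)/(333 − 39.17) = 342 × 309/293.83 ≈ 360 Hz.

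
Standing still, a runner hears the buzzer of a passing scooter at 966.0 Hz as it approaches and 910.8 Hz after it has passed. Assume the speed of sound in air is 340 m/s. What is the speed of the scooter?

10.0 m/s

f₁/f₂ = (v + v_s)/(v − v_s), so v_s = v · (f₁ − f₂)/(f₁ + f₂).
v_s = 340 × (966.0 − 910.8)/(966.0 + 910.8) = 340 × 55.2/1876.8 ≈ 10.0 m/s.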